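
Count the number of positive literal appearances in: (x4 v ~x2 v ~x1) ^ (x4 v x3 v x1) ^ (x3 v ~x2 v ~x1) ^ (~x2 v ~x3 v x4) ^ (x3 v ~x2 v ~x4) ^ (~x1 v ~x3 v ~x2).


Scan each clause for unnegated literals.
Clause 1: 1 positive; Clause 2: 3 positive; Clause 3: 1 positive; Clause 4: 1 positive; Clause 5: 1 positive; Clause 6: 0 positive.
Total positive literal occurrences = 7.

7


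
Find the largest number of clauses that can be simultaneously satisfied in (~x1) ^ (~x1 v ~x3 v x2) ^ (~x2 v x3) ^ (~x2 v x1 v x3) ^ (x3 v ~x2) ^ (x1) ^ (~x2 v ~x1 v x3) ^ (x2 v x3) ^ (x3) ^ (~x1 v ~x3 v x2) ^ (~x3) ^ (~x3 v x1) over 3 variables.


Enumerate all 8 truth assignments.
For each, count how many of the 12 clauses are satisfied.
The formula is not fully satisfiable, so the maximum is below 12.
Maximum simultaneously satisfiable clauses = 10.

10


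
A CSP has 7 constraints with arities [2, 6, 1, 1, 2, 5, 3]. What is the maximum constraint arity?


The arities are: 2, 6, 1, 1, 2, 5, 3.
Scan for the maximum value.
Maximum arity = 6.

6


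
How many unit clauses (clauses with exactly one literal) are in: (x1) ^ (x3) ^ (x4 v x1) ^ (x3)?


A unit clause contains exactly one literal.
Unit clauses found: (x1), (x3), (x3).
Count = 3.

3


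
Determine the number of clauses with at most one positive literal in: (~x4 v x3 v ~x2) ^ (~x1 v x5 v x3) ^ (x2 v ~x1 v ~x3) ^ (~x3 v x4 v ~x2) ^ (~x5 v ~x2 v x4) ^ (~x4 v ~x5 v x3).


A Horn clause has at most one positive literal.
Clause 1: 1 positive lit(s) -> Horn
Clause 2: 2 positive lit(s) -> not Horn
Clause 3: 1 positive lit(s) -> Horn
Clause 4: 1 positive lit(s) -> Horn
Clause 5: 1 positive lit(s) -> Horn
Clause 6: 1 positive lit(s) -> Horn
Total Horn clauses = 5.

5


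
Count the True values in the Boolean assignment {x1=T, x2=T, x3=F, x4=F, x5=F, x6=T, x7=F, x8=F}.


The weight is the number of variables assigned True.
True variables: x1, x2, x6.
Weight = 3.

3


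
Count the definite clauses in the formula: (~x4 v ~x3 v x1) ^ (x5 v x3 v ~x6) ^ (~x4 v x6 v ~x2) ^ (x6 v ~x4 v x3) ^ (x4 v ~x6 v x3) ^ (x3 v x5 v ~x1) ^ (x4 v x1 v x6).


A definite clause has exactly one positive literal.
Clause 1: 1 positive -> definite
Clause 2: 2 positive -> not definite
Clause 3: 1 positive -> definite
Clause 4: 2 positive -> not definite
Clause 5: 2 positive -> not definite
Clause 6: 2 positive -> not definite
Clause 7: 3 positive -> not definite
Definite clause count = 2.

2


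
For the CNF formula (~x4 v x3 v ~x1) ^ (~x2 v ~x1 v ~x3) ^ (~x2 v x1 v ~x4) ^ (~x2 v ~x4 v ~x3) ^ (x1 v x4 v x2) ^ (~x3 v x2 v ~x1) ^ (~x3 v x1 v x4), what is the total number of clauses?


Each group enclosed in parentheses joined by ^ is one clause.
Counting the conjuncts: 7 clauses.

7


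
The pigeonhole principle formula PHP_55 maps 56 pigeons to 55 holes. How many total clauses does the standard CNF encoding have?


The PHP encoding has two parts:
1) At-least-one-hole clauses: 56 (one per pigeon, each with 55 literals).
2) At-most-one-pigeon-per-hole clauses: 55 holes * C(56,2) = 55 * 1540 = 84700.
Total clauses = 56 + 84700 = 84756.

84756


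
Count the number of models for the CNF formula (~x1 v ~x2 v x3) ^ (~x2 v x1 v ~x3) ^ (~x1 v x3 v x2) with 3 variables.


Enumerate all 8 truth assignments over 3 variables.
Test each against every clause.
Satisfying assignments found: 5.

5


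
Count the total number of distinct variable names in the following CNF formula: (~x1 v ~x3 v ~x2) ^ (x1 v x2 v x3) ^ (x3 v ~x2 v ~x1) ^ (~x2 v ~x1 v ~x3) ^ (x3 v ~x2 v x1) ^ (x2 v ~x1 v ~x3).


Identify each distinct variable in the formula.
Variables found: x1, x2, x3.
Total distinct variables = 3.

3


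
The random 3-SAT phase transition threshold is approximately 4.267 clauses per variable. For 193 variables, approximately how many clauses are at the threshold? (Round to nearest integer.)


The 3-SAT phase transition occurs at approximately 4.267 clauses per variable.
m = 4.267 * 193 = 823.531.
Rounded to nearest integer: 824.

824


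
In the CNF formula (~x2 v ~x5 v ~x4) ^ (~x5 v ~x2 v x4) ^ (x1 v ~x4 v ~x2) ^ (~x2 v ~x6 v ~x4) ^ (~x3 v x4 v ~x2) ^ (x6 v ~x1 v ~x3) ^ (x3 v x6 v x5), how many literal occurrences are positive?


Scan each clause for unnegated literals.
Clause 1: 0 positive; Clause 2: 1 positive; Clause 3: 1 positive; Clause 4: 0 positive; Clause 5: 1 positive; Clause 6: 1 positive; Clause 7: 3 positive.
Total positive literal occurrences = 7.

7


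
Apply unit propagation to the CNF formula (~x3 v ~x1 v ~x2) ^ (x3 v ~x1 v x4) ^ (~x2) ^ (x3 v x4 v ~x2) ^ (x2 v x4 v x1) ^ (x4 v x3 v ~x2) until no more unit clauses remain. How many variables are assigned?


Unit propagation repeatedly assigns the literal in any unit clause, then simplifies.
Assignments in order: x2 = F.
No further unit clauses remain.
Total variables assigned = 1.

1


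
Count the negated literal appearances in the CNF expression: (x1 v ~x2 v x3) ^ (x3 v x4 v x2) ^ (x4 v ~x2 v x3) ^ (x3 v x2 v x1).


Scan each clause for negated literals.
Clause 1: 1 negative; Clause 2: 0 negative; Clause 3: 1 negative; Clause 4: 0 negative.
Total negative literal occurrences = 2.

2


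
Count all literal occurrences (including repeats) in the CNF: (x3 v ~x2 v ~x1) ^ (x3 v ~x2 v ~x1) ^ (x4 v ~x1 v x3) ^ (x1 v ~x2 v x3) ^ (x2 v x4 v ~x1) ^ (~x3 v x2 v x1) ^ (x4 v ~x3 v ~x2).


Clause lengths: 3, 3, 3, 3, 3, 3, 3.
Sum = 3 + 3 + 3 + 3 + 3 + 3 + 3 = 21.

21


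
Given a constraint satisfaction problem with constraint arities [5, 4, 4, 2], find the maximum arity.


The arities are: 5, 4, 4, 2.
Scan for the maximum value.
Maximum arity = 5.

5


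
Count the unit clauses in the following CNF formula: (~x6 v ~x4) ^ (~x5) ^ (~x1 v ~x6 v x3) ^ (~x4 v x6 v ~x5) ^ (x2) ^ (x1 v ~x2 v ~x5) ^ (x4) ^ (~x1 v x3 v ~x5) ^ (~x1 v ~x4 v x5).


A unit clause contains exactly one literal.
Unit clauses found: (~x5), (x2), (x4).
Count = 3.

3


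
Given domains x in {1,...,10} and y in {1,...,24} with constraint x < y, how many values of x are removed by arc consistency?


For the constraint x < y, x needs a supporting value in y's domain.
x can be at most 23 (one less than y's maximum).
Valid x values from domain: 10 out of 10.
Pruned = 10 - 10 = 0.

0


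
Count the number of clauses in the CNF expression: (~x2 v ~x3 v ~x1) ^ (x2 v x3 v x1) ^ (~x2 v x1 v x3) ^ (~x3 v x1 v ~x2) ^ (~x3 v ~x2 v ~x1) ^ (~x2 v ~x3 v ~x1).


Each group enclosed in parentheses joined by ^ is one clause.
Counting the conjuncts: 6 clauses.

6


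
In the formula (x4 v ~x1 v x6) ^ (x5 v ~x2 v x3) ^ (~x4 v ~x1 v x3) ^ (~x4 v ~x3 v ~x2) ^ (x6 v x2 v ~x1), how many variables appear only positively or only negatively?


A pure literal appears in only one polarity across all clauses.
Pure literals: x1 (negative only), x5 (positive only), x6 (positive only).
Count = 3.

3


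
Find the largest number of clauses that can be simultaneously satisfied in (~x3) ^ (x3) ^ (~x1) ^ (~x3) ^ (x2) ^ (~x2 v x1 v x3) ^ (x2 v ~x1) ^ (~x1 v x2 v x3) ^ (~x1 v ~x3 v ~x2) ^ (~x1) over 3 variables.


Enumerate all 8 truth assignments.
For each, count how many of the 10 clauses are satisfied.
The formula is not fully satisfiable, so the maximum is below 10.
Maximum simultaneously satisfiable clauses = 8.

8


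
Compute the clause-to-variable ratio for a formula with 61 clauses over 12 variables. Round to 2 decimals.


Clause-to-variable ratio = clauses / variables.
61 / 12 = 5.08.

5.08


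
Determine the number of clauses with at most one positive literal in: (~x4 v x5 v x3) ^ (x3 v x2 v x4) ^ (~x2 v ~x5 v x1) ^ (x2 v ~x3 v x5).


A Horn clause has at most one positive literal.
Clause 1: 2 positive lit(s) -> not Horn
Clause 2: 3 positive lit(s) -> not Horn
Clause 3: 1 positive lit(s) -> Horn
Clause 4: 2 positive lit(s) -> not Horn
Total Horn clauses = 1.

1


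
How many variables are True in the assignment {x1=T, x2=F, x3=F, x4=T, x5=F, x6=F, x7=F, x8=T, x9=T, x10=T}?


The weight is the number of variables assigned True.
True variables: x1, x4, x8, x9, x10.
Weight = 5.

5


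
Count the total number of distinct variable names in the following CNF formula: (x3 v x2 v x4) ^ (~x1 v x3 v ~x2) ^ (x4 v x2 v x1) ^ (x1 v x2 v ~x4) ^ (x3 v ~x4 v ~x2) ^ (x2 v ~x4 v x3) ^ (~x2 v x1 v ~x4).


Identify each distinct variable in the formula.
Variables found: x1, x2, x3, x4.
Total distinct variables = 4.

4


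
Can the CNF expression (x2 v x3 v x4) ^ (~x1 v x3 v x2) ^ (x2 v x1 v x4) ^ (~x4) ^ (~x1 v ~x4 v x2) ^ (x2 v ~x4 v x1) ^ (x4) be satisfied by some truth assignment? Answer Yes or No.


Check all 16 possible truth assignments.
Number of satisfying assignments found: 0.
The formula is unsatisfiable.

No


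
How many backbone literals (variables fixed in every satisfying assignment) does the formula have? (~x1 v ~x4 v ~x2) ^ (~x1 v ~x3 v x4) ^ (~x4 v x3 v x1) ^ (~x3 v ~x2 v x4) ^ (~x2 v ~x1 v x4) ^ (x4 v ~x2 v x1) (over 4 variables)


Find all satisfying assignments: 7 model(s).
Check which variables have the same value in every model.
No variable is fixed across all models.
Backbone size = 0.

0


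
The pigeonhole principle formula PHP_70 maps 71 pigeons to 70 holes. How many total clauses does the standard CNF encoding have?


The PHP encoding has two parts:
1) At-least-one-hole clauses: 71 (one per pigeon, each with 70 literals).
2) At-most-one-pigeon-per-hole clauses: 70 holes * C(71,2) = 70 * 2485 = 173950.
Total clauses = 71 + 173950 = 174021.

174021


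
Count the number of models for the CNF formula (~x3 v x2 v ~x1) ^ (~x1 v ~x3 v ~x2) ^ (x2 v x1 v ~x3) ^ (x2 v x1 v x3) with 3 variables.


Enumerate all 8 truth assignments over 3 variables.
Test each against every clause.
Satisfying assignments found: 4.

4


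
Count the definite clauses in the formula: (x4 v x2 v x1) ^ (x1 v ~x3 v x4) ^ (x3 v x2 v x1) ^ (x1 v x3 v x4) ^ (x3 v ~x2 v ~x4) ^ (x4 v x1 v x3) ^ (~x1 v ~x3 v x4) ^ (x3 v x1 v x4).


A definite clause has exactly one positive literal.
Clause 1: 3 positive -> not definite
Clause 2: 2 positive -> not definite
Clause 3: 3 positive -> not definite
Clause 4: 3 positive -> not definite
Clause 5: 1 positive -> definite
Clause 6: 3 positive -> not definite
Clause 7: 1 positive -> definite
Clause 8: 3 positive -> not definite
Definite clause count = 2.

2


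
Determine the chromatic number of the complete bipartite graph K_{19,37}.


K_{19,37} is bipartite by definition: the two parts are independent sets, with every edge crossing between them.
Color all vertices in one part with color 1 and all vertices in the other part with color 2.
Since the graph has at least one edge, one color does not suffice.
Chromatic number = 2.

2


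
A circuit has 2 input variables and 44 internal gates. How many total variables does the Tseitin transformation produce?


The Tseitin transformation introduces one auxiliary variable per gate.
Total variables = inputs + gates = 2 + 44 = 46.

46


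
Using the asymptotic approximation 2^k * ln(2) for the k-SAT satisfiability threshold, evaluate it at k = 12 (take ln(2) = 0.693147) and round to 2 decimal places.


Using the asymptotic formula: threshold ~ 2^k * ln(2).
2^12 = 4096.
4096 * 0.693147 = 2839.13.

2839.13


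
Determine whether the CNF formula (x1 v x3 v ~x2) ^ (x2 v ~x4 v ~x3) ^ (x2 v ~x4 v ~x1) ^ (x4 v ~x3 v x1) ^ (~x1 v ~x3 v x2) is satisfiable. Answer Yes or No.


Check all 16 possible truth assignments.
Number of satisfying assignments found: 8.
The formula is satisfiable.

Yes


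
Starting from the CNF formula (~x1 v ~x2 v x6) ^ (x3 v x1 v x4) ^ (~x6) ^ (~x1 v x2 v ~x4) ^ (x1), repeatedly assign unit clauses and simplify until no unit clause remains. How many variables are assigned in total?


Unit propagation repeatedly assigns the literal in any unit clause, then simplifies.
Assignments in order: x6 = F, x1 = T, x2 = F, x4 = F.
No further unit clauses remain.
Total variables assigned = 4.

4


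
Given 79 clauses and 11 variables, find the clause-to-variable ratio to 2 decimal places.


Clause-to-variable ratio = clauses / variables.
79 / 11 = 7.18.

7.18


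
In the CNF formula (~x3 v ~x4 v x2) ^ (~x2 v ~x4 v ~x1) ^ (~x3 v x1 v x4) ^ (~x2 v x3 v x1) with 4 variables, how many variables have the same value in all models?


Find all satisfying assignments: 8 model(s).
Check which variables have the same value in every model.
No variable is fixed across all models.
Backbone size = 0.

0


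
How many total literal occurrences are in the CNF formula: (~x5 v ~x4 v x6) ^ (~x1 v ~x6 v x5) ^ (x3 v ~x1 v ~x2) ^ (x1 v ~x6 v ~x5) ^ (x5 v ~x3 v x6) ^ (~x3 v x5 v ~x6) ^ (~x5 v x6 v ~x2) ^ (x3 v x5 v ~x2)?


Clause lengths: 3, 3, 3, 3, 3, 3, 3, 3.
Sum = 3 + 3 + 3 + 3 + 3 + 3 + 3 + 3 = 24.

24


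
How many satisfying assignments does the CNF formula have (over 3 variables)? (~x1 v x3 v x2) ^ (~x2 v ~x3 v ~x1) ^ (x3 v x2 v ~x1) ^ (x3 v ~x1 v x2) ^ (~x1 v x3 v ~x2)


Enumerate all 8 truth assignments over 3 variables.
Test each against every clause.
Satisfying assignments found: 5.

5


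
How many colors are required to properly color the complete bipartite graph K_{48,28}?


K_{48,28} is bipartite by definition: the two parts are independent sets, with every edge crossing between them.
Color all vertices in one part with color 1 and all vertices in the other part with color 2.
Since the graph has at least one edge, one color does not suffice.
Chromatic number = 2.

2


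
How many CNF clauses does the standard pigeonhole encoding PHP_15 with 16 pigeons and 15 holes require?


The PHP encoding has two parts:
1) At-least-one-hole clauses: 16 (one per pigeon, each with 15 literals).
2) At-most-one-pigeon-per-hole clauses: 15 holes * C(16,2) = 15 * 120 = 1800.
Total clauses = 16 + 1800 = 1816.

1816


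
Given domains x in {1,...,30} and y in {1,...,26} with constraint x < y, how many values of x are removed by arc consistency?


For the constraint x < y, x needs a supporting value in y's domain.
x can be at most 25 (one less than y's maximum).
Valid x values from domain: 25 out of 30.
Pruned = 30 - 25 = 5.

5


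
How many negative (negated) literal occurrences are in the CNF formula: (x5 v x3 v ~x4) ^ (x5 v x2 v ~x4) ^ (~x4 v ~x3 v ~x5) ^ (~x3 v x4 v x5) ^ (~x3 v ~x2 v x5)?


Scan each clause for negated literals.
Clause 1: 1 negative; Clause 2: 1 negative; Clause 3: 3 negative; Clause 4: 1 negative; Clause 5: 2 negative.
Total negative literal occurrences = 8.

8


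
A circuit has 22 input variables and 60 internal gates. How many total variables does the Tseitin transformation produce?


The Tseitin transformation introduces one auxiliary variable per gate.
Total variables = inputs + gates = 22 + 60 = 82.

82


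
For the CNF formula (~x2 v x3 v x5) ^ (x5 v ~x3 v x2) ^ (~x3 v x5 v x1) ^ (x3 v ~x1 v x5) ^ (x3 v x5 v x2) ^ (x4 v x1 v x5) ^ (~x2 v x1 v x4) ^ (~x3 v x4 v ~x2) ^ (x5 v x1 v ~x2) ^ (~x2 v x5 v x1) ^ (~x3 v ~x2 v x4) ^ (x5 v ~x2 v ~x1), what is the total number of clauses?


Each group enclosed in parentheses joined by ^ is one clause.
Counting the conjuncts: 12 clauses.

12


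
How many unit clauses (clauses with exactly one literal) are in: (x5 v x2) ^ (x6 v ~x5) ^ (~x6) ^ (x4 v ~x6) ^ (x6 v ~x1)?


A unit clause contains exactly one literal.
Unit clauses found: (~x6).
Count = 1.

1


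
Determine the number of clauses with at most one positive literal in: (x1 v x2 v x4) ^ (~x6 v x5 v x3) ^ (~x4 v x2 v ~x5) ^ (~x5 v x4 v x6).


A Horn clause has at most one positive literal.
Clause 1: 3 positive lit(s) -> not Horn
Clause 2: 2 positive lit(s) -> not Horn
Clause 3: 1 positive lit(s) -> Horn
Clause 4: 2 positive lit(s) -> not Horn
Total Horn clauses = 1.

1


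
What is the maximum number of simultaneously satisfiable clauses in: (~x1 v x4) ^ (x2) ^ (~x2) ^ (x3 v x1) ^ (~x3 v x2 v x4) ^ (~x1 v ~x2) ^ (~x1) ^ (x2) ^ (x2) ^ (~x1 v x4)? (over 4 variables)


Enumerate all 16 truth assignments.
For each, count how many of the 10 clauses are satisfied.
The formula is not fully satisfiable, so the maximum is below 10.
Maximum simultaneously satisfiable clauses = 9.

9


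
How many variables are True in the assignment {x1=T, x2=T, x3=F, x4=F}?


The weight is the number of variables assigned True.
True variables: x1, x2.
Weight = 2.

2


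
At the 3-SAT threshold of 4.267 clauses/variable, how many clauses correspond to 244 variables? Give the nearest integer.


The 3-SAT phase transition occurs at approximately 4.267 clauses per variable.
m = 4.267 * 244 = 1041.148.
Rounded to nearest integer: 1041.

1041


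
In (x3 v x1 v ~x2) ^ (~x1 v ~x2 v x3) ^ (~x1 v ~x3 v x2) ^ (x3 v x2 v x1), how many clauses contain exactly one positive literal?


A definite clause has exactly one positive literal.
Clause 1: 2 positive -> not definite
Clause 2: 1 positive -> definite
Clause 3: 1 positive -> definite
Clause 4: 3 positive -> not definite
Definite clause count = 2.

2


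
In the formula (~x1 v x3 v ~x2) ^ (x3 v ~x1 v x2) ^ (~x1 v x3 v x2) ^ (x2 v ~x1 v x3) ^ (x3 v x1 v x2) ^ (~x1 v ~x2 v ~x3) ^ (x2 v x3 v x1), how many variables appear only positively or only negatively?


A pure literal appears in only one polarity across all clauses.
No pure literals found.
Count = 0.

0


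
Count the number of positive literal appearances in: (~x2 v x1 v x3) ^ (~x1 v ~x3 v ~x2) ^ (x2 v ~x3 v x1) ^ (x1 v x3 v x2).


Scan each clause for unnegated literals.
Clause 1: 2 positive; Clause 2: 0 positive; Clause 3: 2 positive; Clause 4: 3 positive.
Total positive literal occurrences = 7.

7


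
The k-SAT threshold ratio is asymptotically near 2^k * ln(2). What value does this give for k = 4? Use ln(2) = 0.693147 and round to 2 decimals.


Using the asymptotic formula: threshold ~ 2^k * ln(2).
2^4 = 16.
16 * 0.693147 = 11.09.

11.09


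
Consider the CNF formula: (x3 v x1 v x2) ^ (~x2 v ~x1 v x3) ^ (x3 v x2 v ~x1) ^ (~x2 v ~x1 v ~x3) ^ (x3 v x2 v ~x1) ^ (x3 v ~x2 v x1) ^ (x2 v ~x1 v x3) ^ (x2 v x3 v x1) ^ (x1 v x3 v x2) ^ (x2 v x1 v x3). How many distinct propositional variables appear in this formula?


Identify each distinct variable in the formula.
Variables found: x1, x2, x3.
Total distinct variables = 3.

3


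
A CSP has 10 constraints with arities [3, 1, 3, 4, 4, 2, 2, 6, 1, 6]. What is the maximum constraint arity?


The arities are: 3, 1, 3, 4, 4, 2, 2, 6, 1, 6.
Scan for the maximum value.
Maximum arity = 6.

6


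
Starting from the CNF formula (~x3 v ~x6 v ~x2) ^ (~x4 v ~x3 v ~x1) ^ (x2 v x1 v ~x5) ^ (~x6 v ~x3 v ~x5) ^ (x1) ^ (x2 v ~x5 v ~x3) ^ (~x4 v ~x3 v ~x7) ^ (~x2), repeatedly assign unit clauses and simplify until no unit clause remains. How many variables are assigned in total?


Unit propagation repeatedly assigns the literal in any unit clause, then simplifies.
Assignments in order: x1 = T, x2 = F.
No further unit clauses remain.
Total variables assigned = 2.

2


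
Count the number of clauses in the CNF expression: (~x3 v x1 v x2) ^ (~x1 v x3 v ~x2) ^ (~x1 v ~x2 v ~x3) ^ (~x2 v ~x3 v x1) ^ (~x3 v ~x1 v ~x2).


Each group enclosed in parentheses joined by ^ is one clause.
Counting the conjuncts: 5 clauses.

5


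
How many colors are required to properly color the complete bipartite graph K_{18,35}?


K_{18,35} is bipartite by definition: the two parts are independent sets, with every edge crossing between them.
Color all vertices in one part with color 1 and all vertices in the other part with color 2.
Since the graph has at least one edge, one color does not suffice.
Chromatic number = 2.

2


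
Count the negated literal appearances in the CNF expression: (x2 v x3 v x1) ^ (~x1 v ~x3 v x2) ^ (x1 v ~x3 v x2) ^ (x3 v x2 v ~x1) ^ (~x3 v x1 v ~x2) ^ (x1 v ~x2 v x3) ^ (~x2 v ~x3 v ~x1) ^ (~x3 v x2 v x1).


Scan each clause for negated literals.
Clause 1: 0 negative; Clause 2: 2 negative; Clause 3: 1 negative; Clause 4: 1 negative; Clause 5: 2 negative; Clause 6: 1 negative; Clause 7: 3 negative; Clause 8: 1 negative.
Total negative literal occurrences = 11.

11


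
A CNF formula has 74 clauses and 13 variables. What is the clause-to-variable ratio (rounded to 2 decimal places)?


Clause-to-variable ratio = clauses / variables.
74 / 13 = 5.69.

5.69


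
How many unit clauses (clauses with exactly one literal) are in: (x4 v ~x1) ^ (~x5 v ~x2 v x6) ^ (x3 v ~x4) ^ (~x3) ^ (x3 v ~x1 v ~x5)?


A unit clause contains exactly one literal.
Unit clauses found: (~x3).
Count = 1.

1


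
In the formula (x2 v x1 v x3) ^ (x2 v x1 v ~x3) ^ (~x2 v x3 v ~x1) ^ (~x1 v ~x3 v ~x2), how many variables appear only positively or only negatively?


A pure literal appears in only one polarity across all clauses.
No pure literals found.
Count = 0.

0


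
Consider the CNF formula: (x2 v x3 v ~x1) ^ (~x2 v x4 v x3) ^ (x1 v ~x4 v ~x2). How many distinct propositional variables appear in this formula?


Identify each distinct variable in the formula.
Variables found: x1, x2, x3, x4.
Total distinct variables = 4.

4


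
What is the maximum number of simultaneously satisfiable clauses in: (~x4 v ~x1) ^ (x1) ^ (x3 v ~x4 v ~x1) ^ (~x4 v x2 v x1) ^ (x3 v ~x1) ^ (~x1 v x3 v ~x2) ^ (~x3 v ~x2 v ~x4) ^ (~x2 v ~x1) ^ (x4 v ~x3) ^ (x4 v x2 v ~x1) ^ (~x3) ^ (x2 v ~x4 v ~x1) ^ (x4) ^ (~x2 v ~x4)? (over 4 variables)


Enumerate all 16 truth assignments.
For each, count how many of the 14 clauses are satisfied.
The formula is not fully satisfiable, so the maximum is below 14.
Maximum simultaneously satisfiable clauses = 12.

12


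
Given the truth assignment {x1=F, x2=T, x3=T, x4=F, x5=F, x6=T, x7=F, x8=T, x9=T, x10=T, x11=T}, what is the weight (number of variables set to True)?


The weight is the number of variables assigned True.
True variables: x2, x3, x6, x8, x9, x10, x11.
Weight = 7.

7


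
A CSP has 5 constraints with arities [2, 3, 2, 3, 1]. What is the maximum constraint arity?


The arities are: 2, 3, 2, 3, 1.
Scan for the maximum value.
Maximum arity = 3.

3


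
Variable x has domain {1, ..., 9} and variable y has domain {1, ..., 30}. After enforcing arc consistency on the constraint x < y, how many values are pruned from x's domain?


For the constraint x < y, x needs a supporting value in y's domain.
x can be at most 29 (one less than y's maximum).
Valid x values from domain: 9 out of 9.
Pruned = 9 - 9 = 0.

0


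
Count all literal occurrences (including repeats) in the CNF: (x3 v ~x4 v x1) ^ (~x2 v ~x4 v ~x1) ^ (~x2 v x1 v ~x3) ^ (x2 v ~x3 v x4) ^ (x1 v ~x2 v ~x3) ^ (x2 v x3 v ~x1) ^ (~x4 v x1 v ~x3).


Clause lengths: 3, 3, 3, 3, 3, 3, 3.
Sum = 3 + 3 + 3 + 3 + 3 + 3 + 3 = 21.

21


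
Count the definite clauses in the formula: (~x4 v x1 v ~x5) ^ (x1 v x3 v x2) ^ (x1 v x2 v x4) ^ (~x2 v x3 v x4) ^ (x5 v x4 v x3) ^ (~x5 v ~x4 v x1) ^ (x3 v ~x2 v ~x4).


A definite clause has exactly one positive literal.
Clause 1: 1 positive -> definite
Clause 2: 3 positive -> not definite
Clause 3: 3 positive -> not definite
Clause 4: 2 positive -> not definite
Clause 5: 3 positive -> not definite
Clause 6: 1 positive -> definite
Clause 7: 1 positive -> definite
Definite clause count = 3.

3


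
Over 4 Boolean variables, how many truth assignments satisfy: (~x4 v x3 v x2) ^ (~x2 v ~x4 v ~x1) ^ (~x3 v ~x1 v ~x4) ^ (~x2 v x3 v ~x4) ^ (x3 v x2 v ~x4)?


Enumerate all 16 truth assignments over 4 variables.
Test each against every clause.
Satisfying assignments found: 10.

10


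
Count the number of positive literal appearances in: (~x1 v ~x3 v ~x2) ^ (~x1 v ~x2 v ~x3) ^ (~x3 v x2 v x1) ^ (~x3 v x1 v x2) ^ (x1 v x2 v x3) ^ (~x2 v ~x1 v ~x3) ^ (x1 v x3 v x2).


Scan each clause for unnegated literals.
Clause 1: 0 positive; Clause 2: 0 positive; Clause 3: 2 positive; Clause 4: 2 positive; Clause 5: 3 positive; Clause 6: 0 positive; Clause 7: 3 positive.
Total positive literal occurrences = 10.

10


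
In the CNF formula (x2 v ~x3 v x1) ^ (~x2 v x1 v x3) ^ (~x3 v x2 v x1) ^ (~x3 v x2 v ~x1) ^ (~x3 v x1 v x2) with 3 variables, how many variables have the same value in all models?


Find all satisfying assignments: 5 model(s).
Check which variables have the same value in every model.
No variable is fixed across all models.
Backbone size = 0.

0


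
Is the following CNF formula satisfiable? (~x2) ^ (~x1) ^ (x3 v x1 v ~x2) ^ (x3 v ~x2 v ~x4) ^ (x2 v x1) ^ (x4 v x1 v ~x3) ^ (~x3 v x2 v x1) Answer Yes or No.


Check all 16 possible truth assignments.
Number of satisfying assignments found: 0.
The formula is unsatisfiable.

No


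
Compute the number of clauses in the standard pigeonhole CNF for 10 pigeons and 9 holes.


The PHP encoding has two parts:
1) At-least-one-hole clauses: 10 (one per pigeon, each with 9 literals).
2) At-most-one-pigeon-per-hole clauses: 9 holes * C(10,2) = 9 * 45 = 405.
Total clauses = 10 + 405 = 415.

415


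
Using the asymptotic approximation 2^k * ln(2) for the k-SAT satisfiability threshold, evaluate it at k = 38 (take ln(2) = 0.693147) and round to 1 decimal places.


Using the asymptotic formula: threshold ~ 2^k * ln(2).
2^38 = 274877906944.
274877906944 * 0.693147 = 190530796564.5.

190530796564.5


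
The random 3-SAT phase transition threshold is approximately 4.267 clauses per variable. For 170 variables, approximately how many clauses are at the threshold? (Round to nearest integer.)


The 3-SAT phase transition occurs at approximately 4.267 clauses per variable.
m = 4.267 * 170 = 725.39.
Rounded to nearest integer: 725.

725


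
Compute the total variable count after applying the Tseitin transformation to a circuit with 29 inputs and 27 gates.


The Tseitin transformation introduces one auxiliary variable per gate.
Total variables = inputs + gates = 29 + 27 = 56.

56


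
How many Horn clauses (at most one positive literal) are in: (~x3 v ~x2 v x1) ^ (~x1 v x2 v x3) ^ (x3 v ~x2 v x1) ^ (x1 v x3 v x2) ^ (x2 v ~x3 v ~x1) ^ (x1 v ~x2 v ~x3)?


A Horn clause has at most one positive literal.
Clause 1: 1 positive lit(s) -> Horn
Clause 2: 2 positive lit(s) -> not Horn
Clause 3: 2 positive lit(s) -> not Horn
Clause 4: 3 positive lit(s) -> not Horn
Clause 5: 1 positive lit(s) -> Horn
Clause 6: 1 positive lit(s) -> Horn
Total Horn clauses = 3.

3


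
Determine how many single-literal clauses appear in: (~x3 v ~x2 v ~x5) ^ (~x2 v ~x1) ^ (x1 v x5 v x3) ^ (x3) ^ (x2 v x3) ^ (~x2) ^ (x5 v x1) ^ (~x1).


A unit clause contains exactly one literal.
Unit clauses found: (x3), (~x2), (~x1).
Count = 3.

3


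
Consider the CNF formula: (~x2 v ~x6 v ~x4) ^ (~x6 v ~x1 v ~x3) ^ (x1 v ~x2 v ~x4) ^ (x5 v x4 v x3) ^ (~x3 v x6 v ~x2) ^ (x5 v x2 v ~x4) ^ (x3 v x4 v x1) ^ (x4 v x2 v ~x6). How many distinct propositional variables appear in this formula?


Identify each distinct variable in the formula.
Variables found: x1, x2, x3, x4, x5, x6.
Total distinct variables = 6.

6


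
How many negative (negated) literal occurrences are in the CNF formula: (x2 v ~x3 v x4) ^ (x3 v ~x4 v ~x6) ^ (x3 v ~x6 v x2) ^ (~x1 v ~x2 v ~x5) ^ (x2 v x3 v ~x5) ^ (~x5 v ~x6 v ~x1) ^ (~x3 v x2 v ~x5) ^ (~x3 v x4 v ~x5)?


Scan each clause for negated literals.
Clause 1: 1 negative; Clause 2: 2 negative; Clause 3: 1 negative; Clause 4: 3 negative; Clause 5: 1 negative; Clause 6: 3 negative; Clause 7: 2 negative; Clause 8: 2 negative.
Total negative literal occurrences = 15.

15


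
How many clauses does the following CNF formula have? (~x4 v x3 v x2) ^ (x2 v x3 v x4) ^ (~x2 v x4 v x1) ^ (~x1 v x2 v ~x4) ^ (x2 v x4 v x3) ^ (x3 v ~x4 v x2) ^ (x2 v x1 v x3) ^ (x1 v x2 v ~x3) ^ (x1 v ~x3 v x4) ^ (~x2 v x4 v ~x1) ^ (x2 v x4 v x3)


Each group enclosed in parentheses joined by ^ is one clause.
Counting the conjuncts: 11 clauses.

11


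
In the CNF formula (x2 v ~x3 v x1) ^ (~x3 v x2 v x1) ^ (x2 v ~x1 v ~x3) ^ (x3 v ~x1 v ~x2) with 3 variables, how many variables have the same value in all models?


Find all satisfying assignments: 5 model(s).
Check which variables have the same value in every model.
No variable is fixed across all models.
Backbone size = 0.

0


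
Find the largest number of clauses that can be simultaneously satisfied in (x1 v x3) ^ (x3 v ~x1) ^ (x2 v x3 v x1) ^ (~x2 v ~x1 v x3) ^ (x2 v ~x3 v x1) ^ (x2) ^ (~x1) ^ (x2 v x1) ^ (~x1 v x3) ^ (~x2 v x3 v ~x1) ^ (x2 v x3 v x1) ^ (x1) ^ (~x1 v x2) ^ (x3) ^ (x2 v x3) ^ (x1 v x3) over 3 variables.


Enumerate all 8 truth assignments.
For each, count how many of the 16 clauses are satisfied.
The formula is not fully satisfiable, so the maximum is below 16.
Maximum simultaneously satisfiable clauses = 15.

15


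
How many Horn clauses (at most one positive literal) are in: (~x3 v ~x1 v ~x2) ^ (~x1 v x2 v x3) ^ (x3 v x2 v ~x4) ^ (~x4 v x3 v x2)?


A Horn clause has at most one positive literal.
Clause 1: 0 positive lit(s) -> Horn
Clause 2: 2 positive lit(s) -> not Horn
Clause 3: 2 positive lit(s) -> not Horn
Clause 4: 2 positive lit(s) -> not Horn
Total Horn clauses = 1.

1


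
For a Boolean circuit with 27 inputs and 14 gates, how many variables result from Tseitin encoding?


The Tseitin transformation introduces one auxiliary variable per gate.
Total variables = inputs + gates = 27 + 14 = 41.

41


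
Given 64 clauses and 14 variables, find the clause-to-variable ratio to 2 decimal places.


Clause-to-variable ratio = clauses / variables.
64 / 14 = 4.57.

4.57


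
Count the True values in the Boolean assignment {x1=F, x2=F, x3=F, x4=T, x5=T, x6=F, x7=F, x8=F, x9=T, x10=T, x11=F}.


The weight is the number of variables assigned True.
True variables: x4, x5, x9, x10.
Weight = 4.

4


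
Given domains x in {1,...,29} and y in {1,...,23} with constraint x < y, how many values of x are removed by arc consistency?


For the constraint x < y, x needs a supporting value in y's domain.
x can be at most 22 (one less than y's maximum).
Valid x values from domain: 22 out of 29.
Pruned = 29 - 22 = 7.

7


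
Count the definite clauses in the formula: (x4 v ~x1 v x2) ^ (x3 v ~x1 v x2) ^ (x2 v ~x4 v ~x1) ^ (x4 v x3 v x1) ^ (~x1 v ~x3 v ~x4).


A definite clause has exactly one positive literal.
Clause 1: 2 positive -> not definite
Clause 2: 2 positive -> not definite
Clause 3: 1 positive -> definite
Clause 4: 3 positive -> not definite
Clause 5: 0 positive -> not definite
Definite clause count = 1.

1


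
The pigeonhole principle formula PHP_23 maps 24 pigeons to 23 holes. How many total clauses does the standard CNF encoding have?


The PHP encoding has two parts:
1) At-least-one-hole clauses: 24 (one per pigeon, each with 23 literals).
2) At-most-one-pigeon-per-hole clauses: 23 holes * C(24,2) = 23 * 276 = 6348.
Total clauses = 24 + 6348 = 6372.

6372


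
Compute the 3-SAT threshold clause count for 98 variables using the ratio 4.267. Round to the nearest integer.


The 3-SAT phase transition occurs at approximately 4.267 clauses per variable.
m = 4.267 * 98 = 418.166.
Rounded to nearest integer: 418.

418


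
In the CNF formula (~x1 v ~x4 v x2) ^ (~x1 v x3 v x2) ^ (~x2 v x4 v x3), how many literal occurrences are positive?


Scan each clause for unnegated literals.
Clause 1: 1 positive; Clause 2: 2 positive; Clause 3: 2 positive.
Total positive literal occurrences = 5.

5


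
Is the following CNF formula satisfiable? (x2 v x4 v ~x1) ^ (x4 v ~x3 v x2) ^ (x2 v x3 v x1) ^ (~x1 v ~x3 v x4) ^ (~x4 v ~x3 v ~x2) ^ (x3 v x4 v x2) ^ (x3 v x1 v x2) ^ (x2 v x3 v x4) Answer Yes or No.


Check all 16 possible truth assignments.
Number of satisfying assignments found: 8.
The formula is satisfiable.

Yes


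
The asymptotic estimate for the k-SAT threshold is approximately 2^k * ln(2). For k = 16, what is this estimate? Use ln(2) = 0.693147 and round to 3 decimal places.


Using the asymptotic formula: threshold ~ 2^k * ln(2).
2^16 = 65536.
65536 * 0.693147 = 45426.082.

45426.082


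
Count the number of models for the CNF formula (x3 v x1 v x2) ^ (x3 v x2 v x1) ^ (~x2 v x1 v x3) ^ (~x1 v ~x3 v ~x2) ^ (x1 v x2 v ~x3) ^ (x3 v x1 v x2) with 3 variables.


Enumerate all 8 truth assignments over 3 variables.
Test each against every clause.
Satisfying assignments found: 4.

4


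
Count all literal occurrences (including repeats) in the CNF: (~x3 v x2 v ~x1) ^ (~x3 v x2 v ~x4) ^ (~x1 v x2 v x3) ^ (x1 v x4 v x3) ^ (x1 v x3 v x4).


Clause lengths: 3, 3, 3, 3, 3.
Sum = 3 + 3 + 3 + 3 + 3 = 15.

15


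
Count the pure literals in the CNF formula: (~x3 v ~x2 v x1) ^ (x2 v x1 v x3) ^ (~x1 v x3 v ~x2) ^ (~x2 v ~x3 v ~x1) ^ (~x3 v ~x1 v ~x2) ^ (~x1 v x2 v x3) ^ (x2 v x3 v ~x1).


A pure literal appears in only one polarity across all clauses.
No pure literals found.
Count = 0.

0


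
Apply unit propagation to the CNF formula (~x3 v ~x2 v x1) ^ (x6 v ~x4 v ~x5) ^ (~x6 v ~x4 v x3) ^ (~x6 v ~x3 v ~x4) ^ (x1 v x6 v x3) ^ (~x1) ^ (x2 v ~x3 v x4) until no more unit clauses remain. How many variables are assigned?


Unit propagation repeatedly assigns the literal in any unit clause, then simplifies.
Assignments in order: x1 = F.
No further unit clauses remain.
Total variables assigned = 1.

1


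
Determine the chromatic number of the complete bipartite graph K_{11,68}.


K_{11,68} is bipartite by definition: the two parts are independent sets, with every edge crossing between them.
Color all vertices in one part with color 1 and all vertices in the other part with color 2.
Since the graph has at least one edge, one color does not suffice.
Chromatic number = 2.

2


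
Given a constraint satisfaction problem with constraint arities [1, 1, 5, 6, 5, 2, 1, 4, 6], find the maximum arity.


The arities are: 1, 1, 5, 6, 5, 2, 1, 4, 6.
Scan for the maximum value.
Maximum arity = 6.

6


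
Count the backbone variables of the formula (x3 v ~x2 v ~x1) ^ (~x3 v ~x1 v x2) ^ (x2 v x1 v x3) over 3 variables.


Find all satisfying assignments: 5 model(s).
Check which variables have the same value in every model.
No variable is fixed across all models.
Backbone size = 0.

0


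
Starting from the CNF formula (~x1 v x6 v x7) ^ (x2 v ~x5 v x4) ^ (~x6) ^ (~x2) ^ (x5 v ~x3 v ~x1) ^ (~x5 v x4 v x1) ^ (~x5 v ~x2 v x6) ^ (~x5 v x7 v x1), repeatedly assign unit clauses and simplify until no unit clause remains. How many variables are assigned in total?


Unit propagation repeatedly assigns the literal in any unit clause, then simplifies.
Assignments in order: x6 = F, x2 = F.
No further unit clauses remain.
Total variables assigned = 2.

2


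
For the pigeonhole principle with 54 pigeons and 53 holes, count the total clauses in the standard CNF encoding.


The PHP encoding has two parts:
1) At-least-one-hole clauses: 54 (one per pigeon, each with 53 literals).
2) At-most-one-pigeon-per-hole clauses: 53 holes * C(54,2) = 53 * 1431 = 75843.
Total clauses = 54 + 75843 = 75897.

75897


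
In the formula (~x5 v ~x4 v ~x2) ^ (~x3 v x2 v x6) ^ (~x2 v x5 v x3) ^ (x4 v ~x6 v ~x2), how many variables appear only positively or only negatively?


A pure literal appears in only one polarity across all clauses.
No pure literals found.
Count = 0.

0


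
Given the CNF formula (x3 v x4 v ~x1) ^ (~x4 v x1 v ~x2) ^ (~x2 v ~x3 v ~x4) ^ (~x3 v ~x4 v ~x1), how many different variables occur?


Identify each distinct variable in the formula.
Variables found: x1, x2, x3, x4.
Total distinct variables = 4.

4


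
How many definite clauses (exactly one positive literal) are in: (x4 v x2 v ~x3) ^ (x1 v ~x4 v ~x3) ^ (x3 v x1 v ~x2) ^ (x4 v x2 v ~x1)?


A definite clause has exactly one positive literal.
Clause 1: 2 positive -> not definite
Clause 2: 1 positive -> definite
Clause 3: 2 positive -> not definite
Clause 4: 2 positive -> not definite
Definite clause count = 1.

1


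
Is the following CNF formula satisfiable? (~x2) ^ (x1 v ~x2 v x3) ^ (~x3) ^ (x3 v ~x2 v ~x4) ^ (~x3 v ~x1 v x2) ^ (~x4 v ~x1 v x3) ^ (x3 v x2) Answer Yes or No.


Check all 16 possible truth assignments.
Number of satisfying assignments found: 0.
The formula is unsatisfiable.

No


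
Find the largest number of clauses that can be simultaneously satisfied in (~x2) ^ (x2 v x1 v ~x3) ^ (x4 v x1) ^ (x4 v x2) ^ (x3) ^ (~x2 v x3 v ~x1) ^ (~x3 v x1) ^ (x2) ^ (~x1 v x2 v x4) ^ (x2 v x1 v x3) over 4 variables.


Enumerate all 16 truth assignments.
For each, count how many of the 10 clauses are satisfied.
The formula is not fully satisfiable, so the maximum is below 10.
Maximum simultaneously satisfiable clauses = 9.

9


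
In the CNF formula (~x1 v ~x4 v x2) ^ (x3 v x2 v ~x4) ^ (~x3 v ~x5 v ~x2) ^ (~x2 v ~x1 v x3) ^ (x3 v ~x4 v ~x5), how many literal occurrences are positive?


Scan each clause for unnegated literals.
Clause 1: 1 positive; Clause 2: 2 positive; Clause 3: 0 positive; Clause 4: 1 positive; Clause 5: 1 positive.
Total positive literal occurrences = 5.

5


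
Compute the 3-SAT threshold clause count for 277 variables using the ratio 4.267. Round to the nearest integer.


The 3-SAT phase transition occurs at approximately 4.267 clauses per variable.
m = 4.267 * 277 = 1181.959.
Rounded to nearest integer: 1182.

1182


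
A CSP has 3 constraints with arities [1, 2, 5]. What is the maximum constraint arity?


The arities are: 1, 2, 5.
Scan for the maximum value.
Maximum arity = 5.

5


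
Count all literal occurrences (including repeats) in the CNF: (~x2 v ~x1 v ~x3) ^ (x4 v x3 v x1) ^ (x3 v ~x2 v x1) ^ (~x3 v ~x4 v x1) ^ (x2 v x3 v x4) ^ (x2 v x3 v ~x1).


Clause lengths: 3, 3, 3, 3, 3, 3.
Sum = 3 + 3 + 3 + 3 + 3 + 3 = 18.

18


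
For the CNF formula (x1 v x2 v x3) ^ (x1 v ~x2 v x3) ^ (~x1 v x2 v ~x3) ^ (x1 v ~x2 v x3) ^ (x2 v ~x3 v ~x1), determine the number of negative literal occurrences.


Scan each clause for negated literals.
Clause 1: 0 negative; Clause 2: 1 negative; Clause 3: 2 negative; Clause 4: 1 negative; Clause 5: 2 negative.
Total negative literal occurrences = 6.

6


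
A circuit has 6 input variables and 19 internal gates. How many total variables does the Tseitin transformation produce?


The Tseitin transformation introduces one auxiliary variable per gate.
Total variables = inputs + gates = 6 + 19 = 25.

25


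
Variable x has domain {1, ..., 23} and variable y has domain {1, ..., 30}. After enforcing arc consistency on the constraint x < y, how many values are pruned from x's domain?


For the constraint x < y, x needs a supporting value in y's domain.
x can be at most 29 (one less than y's maximum).
Valid x values from domain: 23 out of 23.
Pruned = 23 - 23 = 0.

0


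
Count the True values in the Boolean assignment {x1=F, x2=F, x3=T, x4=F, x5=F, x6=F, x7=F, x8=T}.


The weight is the number of variables assigned True.
True variables: x3, x8.
Weight = 2.

2


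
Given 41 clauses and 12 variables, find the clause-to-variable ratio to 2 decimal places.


Clause-to-variable ratio = clauses / variables.
41 / 12 = 3.42.

3.42


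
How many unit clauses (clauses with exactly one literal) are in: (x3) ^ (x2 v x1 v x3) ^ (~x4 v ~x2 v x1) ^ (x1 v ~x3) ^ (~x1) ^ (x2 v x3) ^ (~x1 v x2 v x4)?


A unit clause contains exactly one literal.
Unit clauses found: (x3), (~x1).
Count = 2.

2


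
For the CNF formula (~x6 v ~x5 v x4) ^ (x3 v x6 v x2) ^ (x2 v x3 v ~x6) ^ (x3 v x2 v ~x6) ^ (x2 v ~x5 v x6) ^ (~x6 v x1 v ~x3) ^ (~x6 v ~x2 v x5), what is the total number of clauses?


Each group enclosed in parentheses joined by ^ is one clause.
Counting the conjuncts: 7 clauses.

7


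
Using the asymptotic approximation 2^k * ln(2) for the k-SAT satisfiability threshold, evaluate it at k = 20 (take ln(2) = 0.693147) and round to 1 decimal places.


Using the asymptotic formula: threshold ~ 2^k * ln(2).
2^20 = 1048576.
1048576 * 0.693147 = 726817.3.

726817.3


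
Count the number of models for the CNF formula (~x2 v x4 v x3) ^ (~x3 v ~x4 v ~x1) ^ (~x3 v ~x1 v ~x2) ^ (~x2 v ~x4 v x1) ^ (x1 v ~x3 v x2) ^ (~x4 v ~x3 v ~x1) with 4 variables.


Enumerate all 16 truth assignments over 4 variables.
Test each against every clause.
Satisfying assignments found: 7.

7
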